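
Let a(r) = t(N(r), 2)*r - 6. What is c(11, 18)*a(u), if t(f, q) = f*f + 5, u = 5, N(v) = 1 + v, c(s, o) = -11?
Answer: -2189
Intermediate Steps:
t(f, q) = 5 + f² (t(f, q) = f² + 5 = 5 + f²)
a(r) = -6 + r*(5 + (1 + r)²) (a(r) = (5 + (1 + r)²)*r - 6 = r*(5 + (1 + r)²) - 6 = -6 + r*(5 + (1 + r)²))
c(11, 18)*a(u) = -11*(-6 + 5*(5 + (1 + 5)²)) = -11*(-6 + 5*(5 + 6²)) = -11*(-6 + 5*(5 + 36)) = -11*(-6 + 5*41) = -11*(-6 + 205) = -11*199 = -2189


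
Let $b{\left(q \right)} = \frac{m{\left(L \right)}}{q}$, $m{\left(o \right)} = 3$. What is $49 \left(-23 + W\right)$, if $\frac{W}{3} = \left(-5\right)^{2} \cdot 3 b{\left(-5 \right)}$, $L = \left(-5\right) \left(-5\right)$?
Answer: $-7742$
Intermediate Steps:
$L = 25$
$b{\left(q \right)} = \frac{3}{q}$
$W = -135$ ($W = 3 \left(-5\right)^{2} \cdot 3 \frac{3}{-5} = 3 \cdot 25 \cdot 3 \cdot 3 \left(- \frac{1}{5}\right) = 3 \cdot 75 \left(- \frac{3}{5}\right) = 3 \left(-45\right) = -135$)
$49 \left(-23 + W\right) = 49 \left(-23 - 135\right) = 49 \left(-158\right) = -7742$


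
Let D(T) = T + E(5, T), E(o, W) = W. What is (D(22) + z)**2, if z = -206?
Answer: 26244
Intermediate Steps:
D(T) = 2*T (D(T) = T + T = 2*T)
(D(22) + z)**2 = (2*22 - 206)**2 = (44 - 206)**2 = (-162)**2 = 26244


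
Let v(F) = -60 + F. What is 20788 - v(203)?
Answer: 20645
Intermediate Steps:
20788 - v(203) = 20788 - (-60 + 203) = 20788 - 1*143 = 20788 - 143 = 20645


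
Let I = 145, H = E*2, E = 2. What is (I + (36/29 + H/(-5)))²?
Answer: 444745921/21025 ≈ 21153.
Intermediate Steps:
H = 4 (H = 2*2 = 4)
(I + (36/29 + H/(-5)))² = (145 + (36/29 + 4/(-5)))² = (145 + (36*(1/29) + 4*(-⅕)))² = (145 + (36/29 - ⅘))² = (145 + 64/145)² = (21089/145)² = 444745921/21025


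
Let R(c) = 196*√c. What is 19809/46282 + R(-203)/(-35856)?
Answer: 19809/46282 - 49*I*√203/8964 ≈ 0.42801 - 0.077883*I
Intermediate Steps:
19809/46282 + R(-203)/(-35856) = 19809/46282 + (196*√(-203))/(-35856) = 19809*(1/46282) + (196*(I*√203))*(-1/35856) = 19809/46282 + (196*I*√203)*(-1/35856) = 19809/46282 - 49*I*√203/8964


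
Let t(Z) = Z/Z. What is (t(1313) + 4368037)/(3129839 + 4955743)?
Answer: 17197/31833 ≈ 0.54023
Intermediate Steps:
t(Z) = 1
(t(1313) + 4368037)/(3129839 + 4955743) = (1 + 4368037)/(3129839 + 4955743) = 4368038/8085582 = 4368038*(1/8085582) = 17197/31833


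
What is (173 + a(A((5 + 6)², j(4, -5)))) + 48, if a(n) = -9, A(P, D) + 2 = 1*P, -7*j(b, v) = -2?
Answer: 212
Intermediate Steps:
j(b, v) = 2/7 (j(b, v) = -⅐*(-2) = 2/7)
A(P, D) = -2 + P (A(P, D) = -2 + 1*P = -2 + P)
(173 + a(A((5 + 6)², j(4, -5)))) + 48 = (173 - 9) + 48 = 164 + 48 = 212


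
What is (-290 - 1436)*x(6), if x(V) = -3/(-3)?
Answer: -1726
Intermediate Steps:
x(V) = 1 (x(V) = -3*(-⅓) = 1)
(-290 - 1436)*x(6) = (-290 - 1436)*1 = -1726*1 = -1726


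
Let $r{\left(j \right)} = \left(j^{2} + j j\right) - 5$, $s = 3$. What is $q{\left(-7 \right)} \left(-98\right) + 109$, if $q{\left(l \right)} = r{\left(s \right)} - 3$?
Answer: $-871$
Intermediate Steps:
$r{\left(j \right)} = -5 + 2 j^{2}$ ($r{\left(j \right)} = \left(j^{2} + j^{2}\right) - 5 = 2 j^{2} - 5 = -5 + 2 j^{2}$)
$q{\left(l \right)} = 10$ ($q{\left(l \right)} = \left(-5 + 2 \cdot 3^{2}\right) - 3 = \left(-5 + 2 \cdot 9\right) - 3 = \left(-5 + 18\right) - 3 = 13 - 3 = 10$)
$q{\left(-7 \right)} \left(-98\right) + 109 = 10 \left(-98\right) + 109 = -980 + 109 = -871$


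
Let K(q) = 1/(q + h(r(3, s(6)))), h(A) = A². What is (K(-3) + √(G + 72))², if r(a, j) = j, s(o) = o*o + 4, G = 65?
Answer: 349406034/2550409 + 2*√137/1597 ≈ 137.01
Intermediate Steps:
s(o) = 4 + o² (s(o) = o² + 4 = 4 + o²)
K(q) = 1/(1600 + q) (K(q) = 1/(q + (4 + 6²)²) = 1/(q + (4 + 36)²) = 1/(q + 40²) = 1/(q + 1600) = 1/(1600 + q))
(K(-3) + √(G + 72))² = (1/(1600 - 3) + √(65 + 72))² = (1/1597 + √137)²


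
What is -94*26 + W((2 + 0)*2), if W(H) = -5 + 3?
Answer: -2446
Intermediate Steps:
W(H) = -2
-94*26 + W((2 + 0)*2) = -94*26 - 2 = -2444 - 2 = -2446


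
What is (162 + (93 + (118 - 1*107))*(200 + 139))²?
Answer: 1254434724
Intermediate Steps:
(162 + (93 + (118 - 1*107))*(200 + 139))² = (162 + (93 + (118 - 107))*339)² = (162 + (93 + 11)*339)² = (162 + 104*339)² = (162 + 35256)² = 35418² = 1254434724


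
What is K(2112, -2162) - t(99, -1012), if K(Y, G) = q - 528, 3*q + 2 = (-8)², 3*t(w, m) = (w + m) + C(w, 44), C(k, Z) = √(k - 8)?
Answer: -203 - √91/3 ≈ -206.18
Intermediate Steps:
C(k, Z) = √(-8 + k)
t(w, m) = m/3 + w/3 + √(-8 + w)/3 (t(w, m) = ((w + m) + √(-8 + w))/3 = ((m + w) + √(-8 + w))/3 = (m + w + √(-8 + w))/3 = m/3 + w/3 + √(-8 + w)/3)
q = 62/3 (q = -⅔ + (⅓)*(-8)² = -⅔ + (⅓)*64 = -⅔ + 64/3 = 62/3 ≈ 20.667)
K(Y, G) = -1522/3 (K(Y, G) = 62/3 - 528 = -1522/3)
K(2112, -2162) - t(99, -1012) = -1522/3 - ((⅓)*(-1012) + (⅓)*99 + √(-8 + 99)/3) = -1522/3 - (-1012/3 + 33 + √91/3) = -1522/3 - (-913/3 + √91/3) = -1522/3 + (913/3 - √91/3) = -203 - √91/3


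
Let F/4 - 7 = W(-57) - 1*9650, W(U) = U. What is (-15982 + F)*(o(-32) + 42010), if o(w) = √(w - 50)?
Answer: -2301391820 - 54782*I*√82 ≈ -2.3014e+9 - 4.9607e+5*I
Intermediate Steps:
o(w) = √(-50 + w)
F = -38800 (F = 28 + 4*(-57 - 1*9650) = 28 + 4*(-57 - 9650) = 28 + 4*(-9707) = 28 - 38828 = -38800)
(-15982 + F)*(o(-32) + 42010) = (-15982 - 38800)*(√(-50 - 32) + 42010) = -54782*(√(-82) + 42010) = -54782*(I*√82 + 42010) = -54782*(42010 + I*√82) = -2301391820 - 54782*I*√82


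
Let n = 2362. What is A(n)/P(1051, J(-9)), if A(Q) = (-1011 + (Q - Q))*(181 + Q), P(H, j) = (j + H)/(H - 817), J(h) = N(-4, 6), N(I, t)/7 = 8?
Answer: -22281766/41 ≈ -5.4346e+5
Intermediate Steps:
N(I, t) = 56 (N(I, t) = 7*8 = 56)
J(h) = 56
P(H, j) = (H + j)/(-817 + H)
A(Q) = -182991 - 1011*Q (A(Q) = (-1011 + 0)*(181 + Q) = -1011*(181 + Q) = -182991 - 1011*Q)
A(n)/P(1051, J(-9)) = (-182991 - 1011*2362)/(((1051 + 56)/(-817 + 1051))) = (-182991 - 2387982)/((1107/234)) = -2570973/((1/234)*1107) = -2570973/123/26 = -2570973*26/123 = -22281766/41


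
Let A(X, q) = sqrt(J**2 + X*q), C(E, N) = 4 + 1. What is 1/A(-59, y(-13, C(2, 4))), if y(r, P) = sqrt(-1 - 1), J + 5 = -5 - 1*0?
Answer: 1/sqrt(100 - 59*I*sqrt(2)) ≈ 0.082383 + 0.029856*I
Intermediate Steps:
J = -10 (J = -5 + (-5 - 1*0) = -5 + (-5 + 0) = -5 - 5 = -10)
C(E, N) = 5
y(r, P) = I*sqrt(2) (y(r, P) = sqrt(-2) = I*sqrt(2))
A(X, q) = sqrt(100 + X*q) (A(X, q) = sqrt((-10)**2 + X*q) = sqrt(100 + X*q))
1/A(-59, y(-13, C(2, 4))) = 1/(sqrt(100 - 59*I*sqrt(2))) = 1/sqrt(100 - 59*I*sqrt(2))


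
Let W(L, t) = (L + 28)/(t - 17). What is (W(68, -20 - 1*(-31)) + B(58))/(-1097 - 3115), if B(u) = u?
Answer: -7/702 ≈ -0.0099715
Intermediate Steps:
W(L, t) = (28 + L)/(-17 + t)
(W(68, -20 - 1*(-31)) + B(58))/(-1097 - 3115) = ((28 + 68)/(-17 + (-20 - 1*(-31))) + 58)/(-1097 - 3115) = (96/(-17 + (-20 + 31)) + 58)/(-4212) = (96/(-17 + 11) + 58)*(-1/4212) = (96/(-6) + 58)*(-1/4212) = (-⅙*96 + 58)*(-1/4212) = (-16 + 58)*(-1/4212) = 42*(-1/4212) = -7/702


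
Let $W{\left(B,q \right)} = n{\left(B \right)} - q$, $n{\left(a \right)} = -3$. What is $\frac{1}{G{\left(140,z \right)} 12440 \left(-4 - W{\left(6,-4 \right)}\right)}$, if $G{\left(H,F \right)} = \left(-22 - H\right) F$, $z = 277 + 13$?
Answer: $\frac{1}{2922156000} \approx 3.4221 \cdot 10^{-10}$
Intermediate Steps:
$W{\left(B,q \right)} = -3 - q$
$z = 290$
$G{\left(H,F \right)} = F \left(-22 - H\right)$
$\frac{1}{G{\left(140,z \right)} 12440 \left(-4 - W{\left(6,-4 \right)}\right)} = \frac{1}{\left(-1\right) 290 \left(22 + 140\right) 12440 \left(-4 - \left(-3 - -4\right)\right)} = \frac{1}{\left(-1\right) 290 \cdot 162 \cdot 12440 \left(-4 - \left(-3 + 4\right)\right)} = \frac{1}{\left(-46980\right) 12440 \left(-4 - 1\right)} = - \frac{1}{46980 \cdot 12440 \left(-4 - 1\right)} = - \frac{1}{46980 \cdot 12440 \left(-5\right)} = - \frac{1}{46980 \left(-62200\right)} = \left(- \frac{1}{46980}\right) \left(- \frac{1}{62200}\right) = \frac{1}{2922156000}$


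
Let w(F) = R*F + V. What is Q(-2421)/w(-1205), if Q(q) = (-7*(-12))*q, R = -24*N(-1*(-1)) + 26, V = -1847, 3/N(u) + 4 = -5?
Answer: 203364/42817 ≈ 4.7496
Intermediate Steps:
N(u) = -⅓ (N(u) = 3/(-4 - 5) = 3/(-9) = 3*(-⅑) = -⅓)
R = 34 (R = -24*(-⅓) + 26 = 8 + 26 = 34)
w(F) = -1847 + 34*F (w(F) = 34*F - 1847 = -1847 + 34*F)
Q(q) = 84*q
Q(-2421)/w(-1205) = (84*(-2421))/(-1847 + 34*(-1205)) = -203364/(-1847 - 40970) = -203364/(-42817) = -203364*(-1/42817) = 203364/42817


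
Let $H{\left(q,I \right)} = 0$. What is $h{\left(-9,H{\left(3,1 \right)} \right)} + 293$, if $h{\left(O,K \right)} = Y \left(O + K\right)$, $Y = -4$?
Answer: $329$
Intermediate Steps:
$h{\left(O,K \right)} = - 4 K - 4 O$ ($h{\left(O,K \right)} = - 4 \left(O + K\right) = - 4 \left(K + O\right) = - 4 K - 4 O$)
$h{\left(-9,H{\left(3,1 \right)} \right)} + 293 = \left(\left(-4\right) 0 - -36\right) + 293 = \left(0 + 36\right) + 293 = 36 + 293 = 329$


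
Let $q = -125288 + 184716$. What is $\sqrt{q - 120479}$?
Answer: $i \sqrt{61051} \approx 247.08 i$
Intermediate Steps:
$q = 59428$
$\sqrt{q - 120479} = \sqrt{59428 - 120479} = \sqrt{-61051} = i \sqrt{61051}$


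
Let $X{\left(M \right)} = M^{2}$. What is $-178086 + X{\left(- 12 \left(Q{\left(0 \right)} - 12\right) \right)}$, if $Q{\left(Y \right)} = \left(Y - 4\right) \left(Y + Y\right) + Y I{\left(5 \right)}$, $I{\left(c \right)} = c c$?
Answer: $-157350$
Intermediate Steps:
$I{\left(c \right)} = c^{2}$
$Q{\left(Y \right)} = 25 Y + 2 Y \left(-4 + Y\right)$ ($Q{\left(Y \right)} = \left(Y - 4\right) \left(Y + Y\right) + Y 5^{2} = \left(-4 + Y\right) 2 Y + Y 25 = 2 Y \left(-4 + Y\right) + 25 Y = 25 Y + 2 Y \left(-4 + Y\right)$)
$-178086 + X{\left(- 12 \left(Q{\left(0 \right)} - 12\right) \right)} = -178086 + \left(- 12 \left(0 \left(17 + 2 \cdot 0\right) - 12\right)\right)^{2} = -178086 + \left(- 12 \left(0 \left(17 + 0\right) - 12\right)\right)^{2} = -178086 + \left(- 12 \left(0 \cdot 17 - 12\right)\right)^{2} = -178086 + \left(- 12 \left(0 - 12\right)\right)^{2} = -178086 + \left(\left(-12\right) \left(-12\right)\right)^{2} = -178086 + 144^{2} = -178086 + 20736 = -157350$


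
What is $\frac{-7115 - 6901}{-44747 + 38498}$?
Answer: $\frac{4672}{2083} \approx 2.2429$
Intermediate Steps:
$\frac{-7115 - 6901}{-44747 + 38498} = - \frac{14016}{-6249} = \left(-14016\right) \left(- \frac{1}{6249}\right) = \frac{4672}{2083}$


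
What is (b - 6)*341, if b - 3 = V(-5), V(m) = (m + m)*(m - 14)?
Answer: 63767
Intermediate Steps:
V(m) = 2*m*(-14 + m) (V(m) = (2*m)*(-14 + m) = 2*m*(-14 + m))
b = 193 (b = 3 + 2*(-5)*(-14 - 5) = 3 + 2*(-5)*(-19) = 3 + 190 = 193)
(b - 6)*341 = (193 - 6)*341 = 187*341 = 63767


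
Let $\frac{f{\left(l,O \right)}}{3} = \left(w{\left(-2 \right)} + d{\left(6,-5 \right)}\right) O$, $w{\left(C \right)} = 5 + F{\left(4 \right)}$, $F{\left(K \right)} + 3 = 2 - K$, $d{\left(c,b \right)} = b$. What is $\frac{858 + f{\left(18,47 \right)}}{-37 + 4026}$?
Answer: $\frac{153}{3989} \approx 0.038355$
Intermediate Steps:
$F{\left(K \right)} = -1 - K$ ($F{\left(K \right)} = -3 - \left(-2 + K\right) = -1 - K$)
$w{\left(C \right)} = 0$ ($w{\left(C \right)} = 5 - 5 = 0$)
$f{\left(l,O \right)} = - 15 O$ ($f{\left(l,O \right)} = 3 \left(0 - 5\right) O = 3 \left(- 5 O\right) = - 15 O$)
$\frac{858 + f{\left(18,47 \right)}}{-37 + 4026} = \frac{858 - 705}{-37 + 4026} = \frac{858 - 705}{3989} = 153 \cdot \frac{1}{3989} = \frac{153}{3989}$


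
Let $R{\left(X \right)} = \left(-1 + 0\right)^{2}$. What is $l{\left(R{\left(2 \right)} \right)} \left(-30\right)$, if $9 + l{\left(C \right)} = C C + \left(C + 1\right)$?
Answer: $180$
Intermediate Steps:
$R{\left(X \right)} = 1$ ($R{\left(X \right)} = \left(-1\right)^{2} = 1$)
$l{\left(C \right)} = -8 + C + C^{2}$ ($l{\left(C \right)} = -9 + \left(C C + \left(C + 1\right)\right) = -9 + \left(C^{2} + \left(1 + C\right)\right) = -9 + \left(1 + C + C^{2}\right) = -8 + C + C^{2}$)
$l{\left(R{\left(2 \right)} \right)} \left(-30\right) = \left(-8 + 1 + 1^{2}\right) \left(-30\right) = \left(-8 + 1 + 1\right) \left(-30\right) = \left(-6\right) \left(-30\right) = 180$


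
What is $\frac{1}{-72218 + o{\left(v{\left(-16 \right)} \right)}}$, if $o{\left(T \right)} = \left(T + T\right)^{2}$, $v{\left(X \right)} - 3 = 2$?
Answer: $- \frac{1}{72118} \approx -1.3866 \cdot 10^{-5}$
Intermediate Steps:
$v{\left(X \right)} = 5$ ($v{\left(X \right)} = 3 + 2 = 5$)
$o{\left(T \right)} = 4 T^{2}$ ($o{\left(T \right)} = \left(2 T\right)^{2} = 4 T^{2}$)
$\frac{1}{-72218 + o{\left(v{\left(-16 \right)} \right)}} = \frac{1}{-72218 + 4 \cdot 5^{2}} = \frac{1}{-72218 + 4 \cdot 25} = \frac{1}{-72218 + 100} = \frac{1}{-72118} = - \frac{1}{72118}$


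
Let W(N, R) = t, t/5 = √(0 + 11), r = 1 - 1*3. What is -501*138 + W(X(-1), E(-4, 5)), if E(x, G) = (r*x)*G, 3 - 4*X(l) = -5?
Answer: -69138 + 5*√11 ≈ -69121.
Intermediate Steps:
r = -2 (r = 1 - 3 = -2)
X(l) = 2 (X(l) = ¾ - ¼*(-5) = ¾ + 5/4 = 2)
E(x, G) = -2*G*x (E(x, G) = (-2*x)*G = -2*G*x)
t = 5*√11 (t = 5*√(0 + 11) = 5*√11 ≈ 16.583)
W(N, R) = 5*√11
-501*138 + W(X(-1), E(-4, 5)) = -501*138 + 5*√11 = -69138 + 5*√11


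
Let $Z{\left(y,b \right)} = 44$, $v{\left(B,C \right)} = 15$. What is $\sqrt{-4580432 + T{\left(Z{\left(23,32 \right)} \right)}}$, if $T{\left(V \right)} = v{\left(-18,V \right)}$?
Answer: $i \sqrt{4580417} \approx 2140.2 i$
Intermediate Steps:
$T{\left(V \right)} = 15$
$\sqrt{-4580432 + T{\left(Z{\left(23,32 \right)} \right)}} = \sqrt{-4580432 + 15} = \sqrt{-4580417} = i \sqrt{4580417}$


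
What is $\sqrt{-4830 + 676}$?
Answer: $i \sqrt{4154} \approx 64.452 i$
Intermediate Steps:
$\sqrt{-4830 + 676} = \sqrt{-4154} = i \sqrt{4154}$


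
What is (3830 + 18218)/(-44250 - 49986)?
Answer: -5512/23559 ≈ -0.23397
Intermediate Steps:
(3830 + 18218)/(-44250 - 49986) = 22048/(-94236) = 22048*(-1/94236) = -5512/23559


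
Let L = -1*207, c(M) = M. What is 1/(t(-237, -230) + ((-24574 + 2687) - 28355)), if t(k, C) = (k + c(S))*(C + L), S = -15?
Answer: 1/59882 ≈ 1.6700e-5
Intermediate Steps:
L = -207
t(k, C) = (-207 + C)*(-15 + k) (t(k, C) = (k - 15)*(C - 207) = (-15 + k)*(-207 + C) = (-207 + C)*(-15 + k))
1/(t(-237, -230) + ((-24574 + 2687) - 28355)) = 1/((3105 - 207*(-237) - 15*(-230) - 230*(-237)) + ((-24574 + 2687) - 28355)) = 1/((3105 + 49059 + 3450 + 54510) + (-21887 - 28355)) = 1/(110124 - 50242) = 1/59882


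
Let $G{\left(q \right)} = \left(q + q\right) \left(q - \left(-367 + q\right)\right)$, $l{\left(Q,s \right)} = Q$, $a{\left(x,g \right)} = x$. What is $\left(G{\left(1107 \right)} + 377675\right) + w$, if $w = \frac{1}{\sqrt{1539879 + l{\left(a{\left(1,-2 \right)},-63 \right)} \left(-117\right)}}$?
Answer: $1190213 + \frac{\sqrt{1539762}}{1539762} \approx 1.1902 \cdot 10^{6}$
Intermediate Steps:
$G{\left(q \right)} = 734 q$ ($G{\left(q \right)} = 2 q 367 = 734 q$)
$w = \frac{\sqrt{1539762}}{1539762}$ ($w = \frac{1}{\sqrt{1539879 + 1 \left(-117\right)}} = \frac{1}{\sqrt{1539879 - 117}} = \frac{1}{\sqrt{1539762}} = \frac{\sqrt{1539762}}{1539762} \approx 0.00080589$)
$\left(G{\left(1107 \right)} + 377675\right) + w = \left(734 \cdot 1107 + 377675\right) + \frac{\sqrt{1539762}}{1539762} = \left(812538 + 377675\right) + \frac{\sqrt{1539762}}{1539762} = 1190213 + \frac{\sqrt{1539762}}{1539762}$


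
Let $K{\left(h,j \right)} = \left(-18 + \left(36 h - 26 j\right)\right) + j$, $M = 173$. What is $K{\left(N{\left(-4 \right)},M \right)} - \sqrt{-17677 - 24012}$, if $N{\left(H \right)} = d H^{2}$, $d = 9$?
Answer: $841 - i \sqrt{41689} \approx 841.0 - 204.18 i$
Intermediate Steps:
$N{\left(H \right)} = 9 H^{2}$
$K{\left(h,j \right)} = -18 - 25 j + 36 h$ ($K{\left(h,j \right)} = \left(-18 + \left(- 26 j + 36 h\right)\right) + j = \left(-18 - 26 j + 36 h\right) + j = -18 - 25 j + 36 h$)
$K{\left(N{\left(-4 \right)},M \right)} - \sqrt{-17677 - 24012} = \left(-18 - 4325 + 36 \cdot 9 \left(-4\right)^{2}\right) - \sqrt{-17677 - 24012} = \left(-18 - 4325 + 36 \cdot 9 \cdot 16\right) - \sqrt{-41689} = \left(-18 - 4325 + 36 \cdot 144\right) - i \sqrt{41689} = \left(-18 - 4325 + 5184\right) - i \sqrt{41689} = 841 - i \sqrt{41689}$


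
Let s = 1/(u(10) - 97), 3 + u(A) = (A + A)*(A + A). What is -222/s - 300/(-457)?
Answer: -30435900/457 ≈ -66599.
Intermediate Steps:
u(A) = -3 + 4*A² (u(A) = -3 + (A + A)*(A + A) = -3 + (2*A)*(2*A) = -3 + 4*A²)
s = 1/300 (s = 1/((-3 + 4*10²) - 97) = 1/((-3 + 4*100) - 97) = 1/((-3 + 400) - 97) = 1/(397 - 97) = 1/300 ≈ 0.0033333)
-222/s - 300/(-457) = -222/1/300 - 300/(-457) = -222*300 - 300*(-1/457) = -66600 + 300/457 = -30435900/457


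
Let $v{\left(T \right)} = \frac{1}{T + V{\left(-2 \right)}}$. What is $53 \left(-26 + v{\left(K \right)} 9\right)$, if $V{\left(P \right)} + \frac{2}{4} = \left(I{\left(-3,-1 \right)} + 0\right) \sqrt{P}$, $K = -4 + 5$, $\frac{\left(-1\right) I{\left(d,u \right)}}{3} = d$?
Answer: $\frac{212 \left(- 117 \sqrt{2} + 2 i\right)}{- i + 18 \sqrt{2}} \approx -1376.5 - 37.419 i$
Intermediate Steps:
$I{\left(d,u \right)} = - 3 d$
$K = 1$
$V{\left(P \right)} = - \frac{1}{2} + 9 \sqrt{P}$ ($V{\left(P \right)} = - \frac{1}{2} + \left(\left(-3\right) \left(-3\right) + 0\right) \sqrt{P} = - \frac{1}{2} + \left(9 + 0\right) \sqrt{P} = - \frac{1}{2} + 9 \sqrt{P}$)
$v{\left(T \right)} = \frac{1}{- \frac{1}{2} + T + 9 i \sqrt{2}}$ ($v{\left(T \right)} = \frac{1}{T - \left(\frac{1}{2} - 9 \sqrt{-2}\right)} = \frac{1}{T - \left(\frac{1}{2} - 9 i \sqrt{2}\right)} = \frac{1}{- \frac{1}{2} + T + 9 i \sqrt{2}}$)
$53 \left(-26 + v{\left(K \right)} 9\right) = 53 \left(-26 + \frac{2}{-1 + 2 \cdot 1 + 18 i \sqrt{2}} \cdot 9\right) = 53 \left(-26 + \frac{2}{-1 + 2 + 18 i \sqrt{2}} \cdot 9\right) = 53 \left(-26 + \frac{2}{1 + 18 i \sqrt{2}} \cdot 9\right) = 53 \left(-26 + \frac{18}{1 + 18 i \sqrt{2}}\right) = -1378 + \frac{954}{1 + 18 i \sqrt{2}}$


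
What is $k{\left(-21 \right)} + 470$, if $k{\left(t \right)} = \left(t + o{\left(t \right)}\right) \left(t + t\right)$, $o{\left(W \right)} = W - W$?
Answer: $1352$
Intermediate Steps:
$o{\left(W \right)} = 0$
$k{\left(t \right)} = 2 t^{2}$ ($k{\left(t \right)} = \left(t + 0\right) \left(t + t\right) = t 2 t = 2 t^{2}$)
$k{\left(-21 \right)} + 470 = 2 \left(-21\right)^{2} + 470 = 2 \cdot 441 + 470 = 882 + 470 = 1352$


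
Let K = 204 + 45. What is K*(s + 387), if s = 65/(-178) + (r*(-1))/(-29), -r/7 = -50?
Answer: 512469141/5162 ≈ 99277.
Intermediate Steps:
r = 350 (r = -7*(-50) = 350)
s = 60415/5162 (s = 65/(-178) + (350*(-1))/(-29) = 65*(-1/178) - 350*(-1/29) = -65/178 + 350/29 = 60415/5162 ≈ 11.704)
K = 249
K*(s + 387) = 249*(60415/5162 + 387) = 249*(2058109/5162) = 512469141/5162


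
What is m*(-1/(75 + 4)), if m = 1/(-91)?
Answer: 1/7189 ≈ 0.00013910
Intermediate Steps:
m = -1/91 ≈ -0.010989
m*(-1/(75 + 4)) = -(-1)/(91*(75 + 4)) = -(-1)/(91*79) = -1/91*(-1/79) = 1/7189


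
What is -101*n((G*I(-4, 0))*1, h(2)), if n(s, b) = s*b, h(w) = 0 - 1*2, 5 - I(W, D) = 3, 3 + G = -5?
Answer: -3232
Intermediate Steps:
G = -8 (G = -3 - 5 = -8)
I(W, D) = 2 (I(W, D) = 5 - 1*3 = 5 - 3 = 2)
h(w) = -2 (h(w) = 0 - 2 = -2)
n(s, b) = b*s
-101*n((G*I(-4, 0))*1, h(2)) = -(-202)*-8*2*1 = -(-202)*(-16*1) = -(-202)*(-16) = -101*32 = -3232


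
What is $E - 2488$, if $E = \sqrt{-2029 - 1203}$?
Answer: $-2488 + 4 i \sqrt{202} \approx -2488.0 + 56.851 i$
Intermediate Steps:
$E = 4 i \sqrt{202}$ ($E = \sqrt{-3232} = 4 i \sqrt{202} \approx 56.851 i$)
$E - 2488 = 4 i \sqrt{202} - 2488 = -2488 + 4 i \sqrt{202}$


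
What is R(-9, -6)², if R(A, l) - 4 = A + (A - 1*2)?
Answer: 256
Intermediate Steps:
R(A, l) = 2 + 2*A (R(A, l) = 4 + (A + (A - 1*2)) = 4 + (A + (A - 2)) = 4 + (A + (-2 + A)) = 4 + (-2 + 2*A) = 2 + 2*A)
R(-9, -6)² = (2 + 2*(-9))² = (2 - 18)² = (-16)² = 256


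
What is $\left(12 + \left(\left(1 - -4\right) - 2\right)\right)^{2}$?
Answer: $225$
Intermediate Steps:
$\left(12 + \left(\left(1 - -4\right) - 2\right)\right)^{2} = \left(12 + \left(\left(1 + 4\right) - 2\right)\right)^{2} = \left(12 + \left(5 - 2\right)\right)^{2} = \left(12 + 3\right)^{2} = 15^{2} = 225$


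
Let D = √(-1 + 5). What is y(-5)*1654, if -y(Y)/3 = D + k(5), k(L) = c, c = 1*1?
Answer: -14886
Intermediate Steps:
c = 1
k(L) = 1
D = 2 (D = √4 = 2)
y(Y) = -9 (y(Y) = -3*(2 + 1) = -3*3 = -9)
y(-5)*1654 = -9*1654 = -14886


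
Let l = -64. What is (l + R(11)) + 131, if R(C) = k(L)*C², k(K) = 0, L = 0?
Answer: 67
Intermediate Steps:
R(C) = 0 (R(C) = 0*C² = 0)
(l + R(11)) + 131 = (-64 + 0) + 131 = -64 + 131 = 67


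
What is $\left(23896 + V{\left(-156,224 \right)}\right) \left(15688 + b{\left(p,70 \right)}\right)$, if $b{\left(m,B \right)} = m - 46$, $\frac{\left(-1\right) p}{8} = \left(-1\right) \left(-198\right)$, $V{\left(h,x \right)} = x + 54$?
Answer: $339838092$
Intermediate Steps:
$V{\left(h,x \right)} = 54 + x$
$p = -1584$ ($p = - 8 \left(\left(-1\right) \left(-198\right)\right) = \left(-8\right) 198 = -1584$)
$b{\left(m,B \right)} = -46 + m$ ($b{\left(m,B \right)} = m - 46 = -46 + m$)
$\left(23896 + V{\left(-156,224 \right)}\right) \left(15688 + b{\left(p,70 \right)}\right) = \left(23896 + \left(54 + 224\right)\right) \left(15688 - 1630\right) = \left(23896 + 278\right) \left(15688 - 1630\right) = 24174 \cdot 14058 = 339838092$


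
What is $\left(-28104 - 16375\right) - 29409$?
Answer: $-73888$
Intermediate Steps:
$\left(-28104 - 16375\right) - 29409 = -44479 - 29409 = -73888$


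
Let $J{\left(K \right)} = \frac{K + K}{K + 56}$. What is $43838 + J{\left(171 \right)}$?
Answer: $\frac{9951568}{227} \approx 43840.0$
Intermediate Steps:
$J{\left(K \right)} = \frac{2 K}{56 + K}$
$43838 + J{\left(171 \right)} = 43838 + 2 \cdot 171 \frac{1}{56 + 171} = 43838 + 2 \cdot 171 \cdot \frac{1}{227} = 43838 + \frac{342}{227} = \frac{9951568}{227}$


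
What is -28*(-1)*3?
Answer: 84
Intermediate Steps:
-28*(-1)*3 = 28*3 = 84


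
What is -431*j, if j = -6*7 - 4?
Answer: 19826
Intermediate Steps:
j = -46 (j = -42 - 4 = -46)
-431*j = -431*(-46) = 19826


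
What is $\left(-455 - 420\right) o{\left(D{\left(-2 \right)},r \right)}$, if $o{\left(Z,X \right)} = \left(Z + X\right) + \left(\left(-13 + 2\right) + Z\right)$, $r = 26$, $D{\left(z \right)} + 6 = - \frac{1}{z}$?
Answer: $-3500$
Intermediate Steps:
$D{\left(z \right)} = -6 - \frac{1}{z}$
$o{\left(Z,X \right)} = -11 + X + 2 Z$ ($o{\left(Z,X \right)} = \left(X + Z\right) + \left(-11 + Z\right) = -11 + X + 2 Z$)
$\left(-455 - 420\right) o{\left(D{\left(-2 \right)},r \right)} = \left(-455 - 420\right) \left(-11 + 26 + 2 \left(-6 - \frac{1}{-2}\right)\right) = - 875 \left(-11 + 26 + 2 \left(-6 - - \frac{1}{2}\right)\right) = - 875 \left(-11 + 26 + 2 \left(-6 + \frac{1}{2}\right)\right) = - 875 \left(-11 + 26 + 2 \left(- \frac{11}{2}\right)\right) = - 875 \left(-11 + 26 - 11\right) = \left(-875\right) 4 = -3500$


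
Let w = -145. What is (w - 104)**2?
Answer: 62001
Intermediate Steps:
(w - 104)**2 = (-145 - 104)**2 = (-249)**2 = 62001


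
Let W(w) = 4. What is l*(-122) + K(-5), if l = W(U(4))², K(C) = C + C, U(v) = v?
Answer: -1962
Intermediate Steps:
K(C) = 2*C
l = 16 (l = 4² = 16)
l*(-122) + K(-5) = 16*(-122) + 2*(-5) = -1952 - 10 = -1962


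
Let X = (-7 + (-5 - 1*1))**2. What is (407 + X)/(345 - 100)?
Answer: 576/245 ≈ 2.3510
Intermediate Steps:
X = 169 (X = (-7 + (-5 - 1))**2 = (-7 - 6)**2 = (-13)**2 = 169)
(407 + X)/(345 - 100) = (407 + 169)/(345 - 100) = 576/245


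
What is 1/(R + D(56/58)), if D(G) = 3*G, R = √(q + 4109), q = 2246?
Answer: -2436/5337499 + 841*√6355/5337499 ≈ 0.012104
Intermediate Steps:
R = √6355 (R = √(2246 + 4109) = √6355 ≈ 79.718)
1/(R + D(56/58)) = 1/(√6355 + 3*(56/58)) = 1/(√6355 + 3*(56*(1/58))) = 1/(√6355 + 3*(28/29)) = 1/(√6355 + 84/29) = 1/(84/29 + √6355)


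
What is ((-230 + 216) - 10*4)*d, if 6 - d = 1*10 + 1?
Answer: 270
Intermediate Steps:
d = -5 (d = 6 - (1*10 + 1) = 6 - (10 + 1) = 6 - 1*11 = 6 - 11 = -5)
((-230 + 216) - 10*4)*d = ((-230 + 216) - 10*4)*(-5) = (-14 - 40)*(-5) = -54*(-5) = 270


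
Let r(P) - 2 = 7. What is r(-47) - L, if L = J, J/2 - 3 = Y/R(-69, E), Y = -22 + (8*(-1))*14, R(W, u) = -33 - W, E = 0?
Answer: 94/9 ≈ 10.444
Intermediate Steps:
r(P) = 9 (r(P) = 2 + 7 = 9)
Y = -134 (Y = -22 - 8*14 = -22 - 112 = -134)
J = -13/9 (J = 6 + 2*(-134/(-33 - 1*(-69))) = 6 + 2*(-134/(-33 + 69)) = 6 + 2*(-134/36) = 6 + 2*(-134*1/36) = 6 + 2*(-67/18) = 6 - 67/9 = -13/9 ≈ -1.4444)
L = -13/9 ≈ -1.4444
r(-47) - L = 9 - 1*(-13/9) = 9 + 13/9 = 94/9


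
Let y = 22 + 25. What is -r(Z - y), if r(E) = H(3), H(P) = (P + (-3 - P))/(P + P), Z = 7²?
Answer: ½ ≈ 0.50000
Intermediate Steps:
y = 47
Z = 49
H(P) = -3/(2*P) (H(P) = -3*1/(2*P) = -3/(2*P))
r(E) = -½ (r(E) = -3/2/3 = -3/2*⅓ = -½)
-r(Z - y) = -1*(-½) = ½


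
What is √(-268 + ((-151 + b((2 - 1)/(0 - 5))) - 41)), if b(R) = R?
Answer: I*√11505/5 ≈ 21.452*I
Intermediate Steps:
√(-268 + ((-151 + b((2 - 1)/(0 - 5))) - 41)) = √(-268 + ((-151 + (2 - 1)/(0 - 5)) - 41)) = √(-268 + ((-151 + 1/(-5)) - 41)) = √(-268 + ((-151 + 1*(-⅕)) - 41)) = √(-268 + ((-151 - ⅕) - 41)) = √(-268 + (-756/5 - 41)) = √(-268 - 961/5) = √(-2301/5) = I*√11505/5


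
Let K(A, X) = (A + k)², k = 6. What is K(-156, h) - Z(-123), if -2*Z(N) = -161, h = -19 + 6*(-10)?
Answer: 44839/2 ≈ 22420.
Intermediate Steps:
h = -79 (h = -19 - 60 = -79)
Z(N) = 161/2 (Z(N) = -½*(-161) = 161/2)
K(A, X) = (6 + A)² (K(A, X) = (A + 6)² = (6 + A)²)
K(-156, h) - Z(-123) = (6 - 156)² - 1*161/2 = (-150)² - 161/2 = 22500 - 161/2 = 44839/2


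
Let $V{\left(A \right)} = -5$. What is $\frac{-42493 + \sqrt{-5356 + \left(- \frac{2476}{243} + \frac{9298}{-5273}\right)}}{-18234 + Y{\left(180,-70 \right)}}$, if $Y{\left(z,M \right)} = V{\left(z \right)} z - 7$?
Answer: $\frac{42493}{19141} - \frac{i \sqrt{108805724500674}}{2725123311} \approx 2.22 - 0.0038277 i$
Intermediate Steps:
$Y{\left(z,M \right)} = -7 - 5 z$ ($Y{\left(z,M \right)} = - 5 z - 7 = -7 - 5 z$)
$\frac{-42493 + \sqrt{-5356 + \left(- \frac{2476}{243} + \frac{9298}{-5273}\right)}}{-18234 + Y{\left(180,-70 \right)}} = \frac{-42493 + \sqrt{-5356 + \left(- \frac{2476}{243} + \frac{9298}{-5273}\right)}}{-18234 - 907} = \frac{-42493 + \sqrt{-5356 + \left(\left(-2476\right) \frac{1}{243} + 9298 \left(- \frac{1}{5273}\right)\right)}}{-18234 - 907} = \frac{-42493 + \sqrt{-5356 - \frac{15315362}{1281339}}}{-18234 - 907} = \frac{-42493 + \sqrt{-5356 - \frac{15315362}{1281339}}}{-19141} = \left(-42493 + \sqrt{- \frac{6878167046}{1281339}}\right) \left(- \frac{1}{19141}\right) = \left(-42493 + \frac{i \sqrt{108805724500674}}{142371}\right) \left(- \frac{1}{19141}\right) = \frac{42493}{19141} - \frac{i \sqrt{108805724500674}}{2725123311}$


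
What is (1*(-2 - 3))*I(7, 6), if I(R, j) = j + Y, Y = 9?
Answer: -75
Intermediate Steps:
I(R, j) = 9 + j (I(R, j) = j + 9 = 9 + j)
(1*(-2 - 3))*I(7, 6) = (1*(-2 - 3))*(9 + 6) = (1*(-5))*15 = -5*15 = -75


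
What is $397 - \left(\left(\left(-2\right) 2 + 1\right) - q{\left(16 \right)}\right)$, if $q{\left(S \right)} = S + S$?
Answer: $432$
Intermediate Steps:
$q{\left(S \right)} = 2 S$
$397 - \left(\left(\left(-2\right) 2 + 1\right) - q{\left(16 \right)}\right) = 397 - \left(\left(\left(-2\right) 2 + 1\right) - 2 \cdot 16\right) = 397 - \left(\left(-4 + 1\right) - 32\right) = 397 - \left(-3 - 32\right) = 397 - -35 = 397 + 35 = 432$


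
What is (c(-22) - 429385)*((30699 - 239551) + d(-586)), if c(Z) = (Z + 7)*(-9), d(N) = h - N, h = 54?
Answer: 89375001000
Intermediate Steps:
d(N) = 54 - N
c(Z) = -63 - 9*Z (c(Z) = (7 + Z)*(-9) = -63 - 9*Z)
(c(-22) - 429385)*((30699 - 239551) + d(-586)) = ((-63 - 9*(-22)) - 429385)*((30699 - 239551) + (54 - 1*(-586))) = ((-63 + 198) - 429385)*(-208852 + (54 + 586)) = (135 - 429385)*(-208852 + 640) = -429250*(-208212) = 89375001000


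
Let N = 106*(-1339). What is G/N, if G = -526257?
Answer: 526257/141934 ≈ 3.7078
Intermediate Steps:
N = -141934
G/N = -526257/(-141934) = -526257*(-1/141934) = 526257/141934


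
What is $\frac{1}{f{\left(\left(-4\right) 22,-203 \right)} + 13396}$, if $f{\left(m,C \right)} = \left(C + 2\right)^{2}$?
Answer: $\frac{1}{53797} \approx 1.8588 \cdot 10^{-5}$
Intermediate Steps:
$f{\left(m,C \right)} = \left(2 + C\right)^{2}$
$\frac{1}{f{\left(\left(-4\right) 22,-203 \right)} + 13396} = \frac{1}{\left(2 - 203\right)^{2} + 13396} = \frac{1}{\left(-201\right)^{2} + 13396} = \frac{1}{40401 + 13396} = \frac{1}{53797}$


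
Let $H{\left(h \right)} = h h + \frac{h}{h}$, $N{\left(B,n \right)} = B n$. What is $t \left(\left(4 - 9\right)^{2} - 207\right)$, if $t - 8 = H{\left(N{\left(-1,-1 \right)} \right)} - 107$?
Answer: $17654$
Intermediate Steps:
$H{\left(h \right)} = 1 + h^{2}$ ($H{\left(h \right)} = h^{2} + 1 = 1 + h^{2}$)
$t = -97$ ($t = 8 - \left(106 - 1\right) = 8 + \left(\left(1 + 1\right) - 107\right) = 8 + \left(2 - 107\right) = 8 - 105 = -97$)
$t \left(\left(4 - 9\right)^{2} - 207\right) = - 97 \left(\left(4 - 9\right)^{2} - 207\right) = - 97 \left(\left(-5\right)^{2} - 207\right) = - 97 \left(25 - 207\right) = \left(-97\right) \left(-182\right) = 17654$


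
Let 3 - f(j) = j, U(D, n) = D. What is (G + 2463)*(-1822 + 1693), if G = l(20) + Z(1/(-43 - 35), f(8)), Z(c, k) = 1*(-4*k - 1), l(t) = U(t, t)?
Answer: -322758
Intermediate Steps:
f(j) = 3 - j
l(t) = t
Z(c, k) = -1 - 4*k (Z(c, k) = 1*(-1 - 4*k) = -1 - 4*k)
G = 39 (G = 20 + (-1 - 4*(3 - 1*8)) = 20 + (-1 - 4*(3 - 8)) = 20 + (-1 - 4*(-5)) = 20 + (-1 + 20) = 20 + 19 = 39)
(G + 2463)*(-1822 + 1693) = (39 + 2463)*(-1822 + 1693) = 2502*(-129) = -322758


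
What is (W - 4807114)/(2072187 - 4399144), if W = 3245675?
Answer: 1561439/2326957 ≈ 0.67102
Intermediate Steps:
(W - 4807114)/(2072187 - 4399144) = (3245675 - 4807114)/(2072187 - 4399144) = -1561439/(-2326957) = -1561439*(-1/2326957) = 1561439/2326957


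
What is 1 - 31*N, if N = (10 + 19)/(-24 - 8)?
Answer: 931/32 ≈ 29.094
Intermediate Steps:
N = -29/32 (N = 29/(-32) = 29*(-1/32) = -29/32 ≈ -0.90625)
1 - 31*N = 1 - 31*(-29/32) = 1 + 899/32 = 931/32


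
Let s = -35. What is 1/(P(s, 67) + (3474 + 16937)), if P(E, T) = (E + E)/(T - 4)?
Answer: 9/183689 ≈ 4.8996e-5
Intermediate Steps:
P(E, T) = 2*E/(-4 + T) (P(E, T) = (2*E)/(-4 + T) = 2*E/(-4 + T))
1/(P(s, 67) + (3474 + 16937)) = 1/(2*(-35)/(-4 + 67) + (3474 + 16937)) = 1/(2*(-35)/63 + 20411) = 1/(2*(-35)*(1/63) + 20411) = 1/(-10/9 + 20411) = 1/(183689/9) = 9/183689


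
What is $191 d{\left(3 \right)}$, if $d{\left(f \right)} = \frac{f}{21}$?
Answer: $\frac{191}{7} \approx 27.286$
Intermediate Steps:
$d{\left(f \right)} = \frac{f}{21}$ ($d{\left(f \right)} = f \frac{1}{21} = \frac{f}{21}$)
$191 d{\left(3 \right)} = 191 \cdot \frac{1}{21} \cdot 3 = 191 \cdot \frac{1}{7} = \frac{191}{7}$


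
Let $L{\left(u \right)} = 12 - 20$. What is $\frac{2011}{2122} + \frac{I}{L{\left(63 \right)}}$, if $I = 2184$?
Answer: $- \frac{577295}{2122} \approx -272.05$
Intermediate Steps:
$L{\left(u \right)} = -8$ ($L{\left(u \right)} = 12 - 20 = -8$)
$\frac{2011}{2122} + \frac{I}{L{\left(63 \right)}} = \frac{2011}{2122} + \frac{2184}{-8} = 2011 \cdot \frac{1}{2122} + 2184 \left(- \frac{1}{8}\right) = \frac{2011}{2122} - 273 = - \frac{577295}{2122}$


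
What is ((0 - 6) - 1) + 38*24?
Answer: 905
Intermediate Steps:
((0 - 6) - 1) + 38*24 = (-6 - 1) + 912 = -7 + 912 = 905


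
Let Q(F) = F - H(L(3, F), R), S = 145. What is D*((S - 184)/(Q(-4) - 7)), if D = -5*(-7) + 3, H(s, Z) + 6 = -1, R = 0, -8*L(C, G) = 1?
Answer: 741/2 ≈ 370.50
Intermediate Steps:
L(C, G) = -⅛ (L(C, G) = -⅛*1 = -⅛)
H(s, Z) = -7 (H(s, Z) = -6 - 1 = -7)
Q(F) = 7 + F (Q(F) = F - 1*(-7) = F + 7 = 7 + F)
D = 38 (D = 35 + 3 = 38)
D*((S - 184)/(Q(-4) - 7)) = 38*((145 - 184)/((7 - 4) - 7)) = 38*(-39/(3 - 7)) = 38*(-39/(-4)) = 38*(-39*(-¼)) = 38*(39/4) = 741/2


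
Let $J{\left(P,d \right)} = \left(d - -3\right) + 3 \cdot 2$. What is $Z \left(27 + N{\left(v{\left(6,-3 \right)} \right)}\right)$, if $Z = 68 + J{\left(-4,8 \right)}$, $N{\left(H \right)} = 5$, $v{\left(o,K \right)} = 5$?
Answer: $2720$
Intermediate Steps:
$J{\left(P,d \right)} = 9 + d$ ($J{\left(P,d \right)} = \left(d + 3\right) + 6 = \left(3 + d\right) + 6 = 9 + d$)
$Z = 85$ ($Z = 68 + \left(9 + 8\right) = 68 + 17 = 85$)
$Z \left(27 + N{\left(v{\left(6,-3 \right)} \right)}\right) = 85 \left(27 + 5\right) = 85 \cdot 32 = 2720$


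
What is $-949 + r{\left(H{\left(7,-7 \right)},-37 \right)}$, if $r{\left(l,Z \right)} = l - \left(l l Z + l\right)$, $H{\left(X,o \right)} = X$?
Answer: $864$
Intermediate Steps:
$r{\left(l,Z \right)} = - Z l^{2}$ ($r{\left(l,Z \right)} = l - \left(l^{2} Z + l\right) = l - \left(Z l^{2} + l\right) = l - \left(l + Z l^{2}\right) = - Z l^{2}$)
$-949 + r{\left(H{\left(7,-7 \right)},-37 \right)} = -949 - - 37 \cdot 7^{2} = -949 - \left(-37\right) 49 = -949 + 1813 = 864$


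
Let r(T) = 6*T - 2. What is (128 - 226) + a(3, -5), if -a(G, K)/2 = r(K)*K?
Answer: -418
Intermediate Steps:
r(T) = -2 + 6*T
a(G, K) = -2*K*(-2 + 6*K) (a(G, K) = -2*(-2 + 6*K)*K = -2*K*(-2 + 6*K))
(128 - 226) + a(3, -5) = (128 - 226) + 4*(-5)*(1 - 3*(-5)) = -98 + 4*(-5)*(1 + 15) = -98 + 4*(-5)*16 = -98 - 320 = -418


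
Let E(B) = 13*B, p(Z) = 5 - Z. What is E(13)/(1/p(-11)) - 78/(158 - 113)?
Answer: 40534/15 ≈ 2702.3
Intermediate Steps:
E(13)/(1/p(-11)) - 78/(158 - 113) = (13*13)/(1/(5 - 1*(-11))) - 78/(158 - 113) = 169/(1/(5 + 11)) - 78/45 = 169/(1/16) - 78*1/45 = 169/(1/16) - 26/15 = 169*16 - 26/15 = 2704 - 26/15 = 40534/15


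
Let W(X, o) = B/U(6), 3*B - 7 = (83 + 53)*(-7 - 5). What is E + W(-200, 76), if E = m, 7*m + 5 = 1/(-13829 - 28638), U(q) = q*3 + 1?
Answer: -495165277/16944333 ≈ -29.223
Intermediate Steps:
U(q) = 1 + 3*q (U(q) = 3*q + 1 = 1 + 3*q)
B = -1625/3 (B = 7/3 + ((83 + 53)*(-7 - 5))/3 = 7/3 + (136*(-12))/3 = 7/3 + (1/3)*(-1632) = 7/3 - 544 = -1625/3 ≈ -541.67)
W(X, o) = -1625/57 (W(X, o) = -1625/(3*(1 + 3*6)) = -1625/(3*(1 + 18)) = -1625/3/19 = -1625/3*1/19 = -1625/57)
m = -212336/297269 (m = -5/7 + 1/(7*(-13829 - 28638)) = -5/7 + (1/7)/(-42467) = -5/7 + (1/7)*(-1/42467) = -5/7 - 1/297269 = -212336/297269 ≈ -0.71429)
E = -212336/297269 ≈ -0.71429
E + W(-200, 76) = -212336/297269 - 1625/57 = -495165277/16944333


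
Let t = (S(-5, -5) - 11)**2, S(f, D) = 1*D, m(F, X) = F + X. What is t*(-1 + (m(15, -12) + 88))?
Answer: 23040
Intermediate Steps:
S(f, D) = D
t = 256 (t = (-5 - 11)**2 = (-16)**2 = 256)
t*(-1 + (m(15, -12) + 88)) = 256*(-1 + ((15 - 12) + 88)) = 256*(-1 + (3 + 88)) = 256*(-1 + 91) = 256*90 = 23040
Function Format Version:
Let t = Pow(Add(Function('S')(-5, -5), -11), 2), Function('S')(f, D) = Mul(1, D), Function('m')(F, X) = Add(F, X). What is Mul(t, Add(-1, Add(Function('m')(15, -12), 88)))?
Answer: 23040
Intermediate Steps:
Function('S')(f, D) = D
t = 256 (t = Pow(Add(-5, -11), 2) = Pow(-16, 2) = 256)
Mul(t, Add(-1, Add(Function('m')(15, -12), 88))) = Mul(256, Add(-1, Add(Add(15, -12), 88))) = Mul(256, Add(-1, Add(3, 88))) = Mul(256, Add(-1, 91)) = Mul(256, 90) = 23040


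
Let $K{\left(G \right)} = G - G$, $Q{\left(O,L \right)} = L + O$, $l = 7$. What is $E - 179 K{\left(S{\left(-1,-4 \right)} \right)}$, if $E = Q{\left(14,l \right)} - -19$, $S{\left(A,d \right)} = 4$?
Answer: $40$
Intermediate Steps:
$E = 40$ ($E = \left(7 + 14\right) - -19 = 21 + 19 = 40$)
$K{\left(G \right)} = 0$
$E - 179 K{\left(S{\left(-1,-4 \right)} \right)} = 40 - 0 = 40 + 0 = 40$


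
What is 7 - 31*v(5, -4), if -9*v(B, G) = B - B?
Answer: 7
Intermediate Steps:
v(B, G) = 0 (v(B, G) = -(B - B)/9 = -⅑*0 = 0)
7 - 31*v(5, -4) = 7 - 31*0 = 7 + 0 = 7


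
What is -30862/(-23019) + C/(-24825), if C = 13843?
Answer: 149165711/190482225 ≈ 0.78310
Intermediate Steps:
-30862/(-23019) + C/(-24825) = -30862/(-23019) + 13843/(-24825) = -30862*(-1/23019) + 13843*(-1/24825) = 30862/23019 - 13843/24825 = 149165711/190482225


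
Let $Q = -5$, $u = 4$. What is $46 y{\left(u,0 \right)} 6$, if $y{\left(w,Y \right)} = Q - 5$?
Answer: $-2760$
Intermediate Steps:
$y{\left(w,Y \right)} = -10$ ($y{\left(w,Y \right)} = -5 - 5 = -10$)
$46 y{\left(u,0 \right)} 6 = 46 \left(-10\right) 6 = \left(-460\right) 6 = -2760$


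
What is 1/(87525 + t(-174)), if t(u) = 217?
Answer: 1/87742 ≈ 1.1397e-5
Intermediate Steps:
1/(87525 + t(-174)) = 1/(87525 + 217) = 1/87742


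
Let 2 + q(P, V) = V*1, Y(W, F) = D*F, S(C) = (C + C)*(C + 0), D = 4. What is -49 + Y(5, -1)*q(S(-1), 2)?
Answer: -49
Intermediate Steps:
S(C) = 2*C² (S(C) = (2*C)*C = 2*C²)
Y(W, F) = 4*F
q(P, V) = -2 + V (q(P, V) = -2 + V*1 = -2 + V)
-49 + Y(5, -1)*q(S(-1), 2) = -49 + (4*(-1))*(-2 + 2) = -49 - 4*0 = -49 + 0 = -49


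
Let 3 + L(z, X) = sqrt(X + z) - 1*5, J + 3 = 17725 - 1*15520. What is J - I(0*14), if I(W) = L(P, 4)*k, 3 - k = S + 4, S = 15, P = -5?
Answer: 2074 + 16*I ≈ 2074.0 + 16.0*I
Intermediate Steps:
J = 2202 (J = -3 + (17725 - 1*15520) = -3 + (17725 - 15520) = -3 + 2205 = 2202)
L(z, X) = -8 + sqrt(X + z) (L(z, X) = -3 + (sqrt(X + z) - 1*5) = -3 + (sqrt(X + z) - 5) = -3 + (-5 + sqrt(X + z)) = -8 + sqrt(X + z))
k = -16 (k = 3 - (15 + 4) = 3 - 1*19 = 3 - 19 = -16)
I(W) = 128 - 16*I (I(W) = (-8 + sqrt(4 - 5))*(-16) = (-8 + sqrt(-1))*(-16) = (-8 + I)*(-16) = 128 - 16*I)
J - I(0*14) = 2202 - (128 - 16*I) = 2202 + (-128 + 16*I) = 2074 + 16*I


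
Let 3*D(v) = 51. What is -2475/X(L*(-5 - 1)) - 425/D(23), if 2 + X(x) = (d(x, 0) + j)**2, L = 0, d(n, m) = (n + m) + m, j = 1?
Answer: 2450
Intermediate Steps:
D(v) = 17 (D(v) = (1/3)*51 = 17)
d(n, m) = n + 2*m (d(n, m) = (m + n) + m = n + 2*m)
X(x) = -2 + (1 + x)**2 (X(x) = -2 + ((x + 2*0) + 1)**2 = -2 + ((x + 0) + 1)**2 = -2 + (x + 1)**2 = -2 + (1 + x)**2)
-2475/X(L*(-5 - 1)) - 425/D(23) = -2475/(-2 + (1 + 0*(-5 - 1))**2) - 425/17 = -2475/(-2 + (1 + 0*(-6))**2) - 425*1/17 = -2475/(-2 + (1 + 0)**2) - 25 = -2475/(-2 + 1**2) - 25 = -2475/(-2 + 1) - 25 = -2475/(-1) - 25 = -2475*(-1) - 25 = 2475 - 25 = 2450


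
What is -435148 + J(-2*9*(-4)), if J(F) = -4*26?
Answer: -435252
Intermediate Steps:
J(F) = -104
-435148 + J(-2*9*(-4)) = -435148 - 104 = -435252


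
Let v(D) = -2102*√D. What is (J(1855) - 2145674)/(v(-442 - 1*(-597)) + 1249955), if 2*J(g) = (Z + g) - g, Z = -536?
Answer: -536466186522/312340529881 - 4510770084*√155/1561702649405 ≈ -1.7535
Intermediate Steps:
J(g) = -268 (J(g) = ((-536 + g) - g)/2 = (½)*(-536) = -268)
(J(1855) - 2145674)/(v(-442 - 1*(-597)) + 1249955) = (-268 - 2145674)/(-2102*√(-442 - 1*(-597)) + 1249955) = -2145942/(-2102*√(-442 + 597) + 1249955) = -2145942/(-2102*√155 + 1249955) = -2145942/(1249955 - 2102*√155)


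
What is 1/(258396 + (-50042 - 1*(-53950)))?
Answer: 1/262304 ≈ 3.8124e-6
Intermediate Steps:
1/(258396 + (-50042 - 1*(-53950))) = 1/(258396 + (-50042 + 53950)) = 1/(258396 + 3908) = 1/262304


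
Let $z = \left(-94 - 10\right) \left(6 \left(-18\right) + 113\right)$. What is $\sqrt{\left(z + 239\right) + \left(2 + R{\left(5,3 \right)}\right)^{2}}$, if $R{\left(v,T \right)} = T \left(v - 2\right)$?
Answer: $4 i \sqrt{10} \approx 12.649 i$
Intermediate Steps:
$R{\left(v,T \right)} = T \left(-2 + v\right)$
$z = -520$ ($z = - 104 \left(-108 + 113\right) = \left(-104\right) 5 = -520$)
$\sqrt{\left(z + 239\right) + \left(2 + R{\left(5,3 \right)}\right)^{2}} = \sqrt{\left(-520 + 239\right) + \left(2 + 3 \left(-2 + 5\right)\right)^{2}} = \sqrt{-281 + \left(2 + 3 \cdot 3\right)^{2}} = \sqrt{-281 + \left(2 + 9\right)^{2}} = \sqrt{-281 + 11^{2}} = \sqrt{-281 + 121} = \sqrt{-160} = 4 i \sqrt{10}$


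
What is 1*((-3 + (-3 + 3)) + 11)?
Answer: 8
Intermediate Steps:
1*((-3 + (-3 + 3)) + 11) = 1*((-3 + 0) + 11) = 1*(-3 + 11) = 1*8 = 8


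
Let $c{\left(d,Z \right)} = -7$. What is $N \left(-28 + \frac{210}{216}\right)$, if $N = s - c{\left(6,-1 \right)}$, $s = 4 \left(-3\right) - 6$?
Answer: $\frac{10703}{36} \approx 297.31$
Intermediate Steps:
$s = -18$ ($s = -12 - 6 = -18$)
$N = -11$ ($N = -18 - -7 = -18 + 7 = -11$)
$N \left(-28 + \frac{210}{216}\right) = - 11 \left(-28 + \frac{210}{216}\right) = - 11 \left(-28 + 210 \cdot \frac{1}{216}\right) = - 11 \left(-28 + \frac{35}{36}\right) = \left(-11\right) \left(- \frac{973}{36}\right) = \frac{10703}{36}$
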